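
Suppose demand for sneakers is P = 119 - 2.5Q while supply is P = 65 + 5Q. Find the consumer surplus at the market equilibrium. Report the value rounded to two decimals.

Setting demand equal to supply, 54 = 7.5Q, so Q* = 7.2 and P* = 101.
The demand choke price is 119, so CS = (1/2)(Q*)(119 - P*) = (1/2)(7.2)(18) = 64.8.

64.80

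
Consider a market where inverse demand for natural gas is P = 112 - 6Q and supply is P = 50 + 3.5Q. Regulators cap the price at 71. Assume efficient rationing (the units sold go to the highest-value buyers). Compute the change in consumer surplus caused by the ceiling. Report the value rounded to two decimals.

10.22

Free-market equilibrium: 112 - 6Q = 50 + 3.5Q gives Q* = 6.5263, P* = 72.8421.
At P = 71, sellers supply (71 - 50)/3.5 = 6 while buyers want more, so the quantity traded is 6 at price 71.
CS goes from (1/2)(6.5263)(39.1579) = 127.7784 to 138 (computed as (112 - 71)(6) - (1/2)(6)(6)^2), a change of 10.2216.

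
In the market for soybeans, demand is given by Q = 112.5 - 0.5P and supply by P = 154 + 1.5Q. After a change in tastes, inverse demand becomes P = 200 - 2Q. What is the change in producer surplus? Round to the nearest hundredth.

Rewriting demand in inverse form: P = 225 - 2Q.
Initial equilibrium: Q_0 = 20.2857, P_0 = 184.4286; CS_0 = (1/2)(20.2857)(40.5714) = 411.5102, PS_0 = (1/2)(20.2857)(30.4286) = 308.6327.
New equilibrium: 200 - 2Q = 154 + 1.5Q gives Q_1 = 13.1429, P_1 = 173.7143; CS_1 = 172.7347, PS_1 = 129.551.
Change in producer surplus = 129.551 - 308.6327 = -179.0816.

-179.08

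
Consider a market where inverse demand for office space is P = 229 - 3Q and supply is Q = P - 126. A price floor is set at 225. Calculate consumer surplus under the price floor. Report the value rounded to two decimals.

Rewriting supply in inverse form: P = 126 + Q.
Without the control, 229 - 3Q = 126 + Q so Q* = 25.75 and P* = 151.75.
At the floor price 225, quantity demanded is (229 - 225)/3 = 1.3333; demand is the short side, so Q = 1.3333 trades at P = 225.
CS is the triangle under demand above 225: (1/2)(1.3333)(229 - 225) = 2.6667.

2.67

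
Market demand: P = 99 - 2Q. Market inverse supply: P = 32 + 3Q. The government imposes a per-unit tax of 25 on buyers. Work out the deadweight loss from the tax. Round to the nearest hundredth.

Without the tax, 99 - 2Q = 32 + 3Q so Q* = 13.4 and P* = 72.2.
With the tax, buyers' net willingness to pay falls by 25: (99 - 25) - 2Q = 32 + 3Q, so Q_t = 8.4. Buyers pay P_b = 82.2; sellers receive P_s = P_b - 25 = 57.2.
Deadweight loss is the triangle between the curves from Q_t to Q*: (1/2)(13.4 - 8.4)(25) = 62.5.

62.50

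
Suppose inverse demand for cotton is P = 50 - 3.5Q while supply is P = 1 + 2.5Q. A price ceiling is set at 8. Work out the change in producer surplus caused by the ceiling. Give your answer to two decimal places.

-73.57

Without the control, 50 - 3.5Q = 1 + 2.5Q so Q* = 8.1667 and P* = 21.4167.
At the ceiling price 8, quantity supplied is (8 - 1)/2.5 = 2.8; supply is the short side, so Q = 2.8 trades at P = 8.
PS goes from (1/2)(8.1667)(20.4167) = 83.3681 to 9.8 (computed as (8 - 1)(2.8) - (1/2)(2.5)(2.8)^2), a change of -73.5681.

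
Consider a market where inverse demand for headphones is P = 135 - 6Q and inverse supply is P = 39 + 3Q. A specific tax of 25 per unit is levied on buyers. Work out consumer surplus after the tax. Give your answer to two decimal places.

Pre-tax equilibrium: 135 - 6Q = 39 + 3Q gives Q* = 10.6667, P* = 71.
A tax on buyers shifts demand down by 25: (135 - 25) - 6Q = 39 + 3Q, so Q_t = 7.8889. Buyers pay P_b = 87.6667; sellers receive P_s = P_b - 25 = 62.6667.
Consumer surplus is the triangle under demand above P_b: (1/2)(7.8889)(135 - 87.6667) = 186.7037.

186.70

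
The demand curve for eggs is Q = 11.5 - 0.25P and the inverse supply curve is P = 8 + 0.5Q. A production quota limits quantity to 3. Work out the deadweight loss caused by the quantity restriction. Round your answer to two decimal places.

66.69

Rewriting demand in inverse form: P = 46 - 4Q.
Without the quota, 46 - 4Q = 8 + 0.5Q gives Q* = 8.4444.
At Q = 3 the demand price is 46 - 4(3) = 34 and the supply price is 8 + 0.5(3) = 9.5.
DWL = (1/2)(gap between curves at 3) x (Q* - 3) = (1/2)(24.5)(5.4444) = 66.6944.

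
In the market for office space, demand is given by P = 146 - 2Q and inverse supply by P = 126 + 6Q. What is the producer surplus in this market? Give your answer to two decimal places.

18.75

Setting demand equal to supply, 20 = 8Q, so Q* = 2.5 and P* = 141.
Producer surplus is the triangle above supply below P*: (1/2)(2.5)(141 - 126) = (1/2)(2.5)(15) = 18.75.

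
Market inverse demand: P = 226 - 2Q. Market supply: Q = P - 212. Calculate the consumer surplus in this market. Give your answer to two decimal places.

Rewriting supply in inverse form: P = 212 + Q.
Setting demand equal to supply, 14 = 3Q, so Q* = 4.6667 and P* = 216.6667.
CS is the area between the demand curve and P* from 0 to Q*: (1/2)(4.6667)(9.3333) = 21.7778.

21.78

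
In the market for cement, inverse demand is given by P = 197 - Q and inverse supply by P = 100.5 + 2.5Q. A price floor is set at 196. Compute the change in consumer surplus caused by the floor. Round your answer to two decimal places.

-379.59

Free-market equilibrium: 197 - Q = 100.5 + 2.5Q gives Q* = 27.5714, P* = 169.4286.
At the floor price 196, quantity demanded is (197 - 196)/1 = 1; demand is the short side, so Q = 1 trades at P = 196.
CS goes from (1/2)(27.5714)(27.5714) = 380.0918 to 0.5 (computed as (197 - 196)(1) - (1/2)(1)(1)^2), a change of -379.5918.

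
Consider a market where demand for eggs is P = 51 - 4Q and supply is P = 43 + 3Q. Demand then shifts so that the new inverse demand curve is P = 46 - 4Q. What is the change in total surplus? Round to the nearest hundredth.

-3.93

Initial equilibrium: Q_0 = 1.1429, P_0 = 46.4286; CS_0 = (1/2)(1.1429)(4.5714) = 2.6122, PS_0 = (1/2)(1.1429)(3.4286) = 1.9592.
New equilibrium: 46 - 4Q = 43 + 3Q gives Q_1 = 0.4286, P_1 = 44.2857; CS_1 = 0.3673, PS_1 = 0.2755.
Change in total surplus = (0.3673 + 0.2755) - (2.6122 + 1.9592) = -3.9286.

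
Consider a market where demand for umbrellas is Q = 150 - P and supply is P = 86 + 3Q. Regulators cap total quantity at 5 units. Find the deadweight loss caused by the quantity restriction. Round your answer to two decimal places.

242.00

Rewriting demand in inverse form: P = 150 - Q.
Unrestricted equilibrium: Q* = (150 - 86)/(1 + 3) = 16.
At Q = 5 the demand price is 150 - (5) = 145 and the supply price is 86 + 3(5) = 101.
Deadweight loss is the triangle between the curves from 5 to 16: (1/2)(145 - 101)(16 - 5) = 242.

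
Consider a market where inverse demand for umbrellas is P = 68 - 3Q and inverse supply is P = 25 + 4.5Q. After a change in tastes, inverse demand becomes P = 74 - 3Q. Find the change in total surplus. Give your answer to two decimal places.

Initial equilibrium: Q_0 = 5.7333, P_0 = 50.8; CS_0 = (1/2)(5.7333)(17.2) = 49.3067, PS_0 = (1/2)(5.7333)(25.8) = 73.96.
New equilibrium: 74 - 3Q = 25 + 4.5Q gives Q_1 = 6.5333, P_1 = 54.4; CS_1 = 64.0267, PS_1 = 96.04.
Change in total surplus = (64.0267 + 96.04) - (49.3067 + 73.96) = 36.8.

36.80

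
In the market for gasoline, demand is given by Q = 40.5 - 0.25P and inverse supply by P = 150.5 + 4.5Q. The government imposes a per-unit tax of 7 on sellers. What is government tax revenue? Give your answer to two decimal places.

Rewriting demand in inverse form: P = 162 - 4Q.
Without the tax, 162 - 4Q = 150.5 + 4.5Q so Q* = 1.3529 and P* = 156.5882.
A tax on sellers shifts supply up by 7: 162 - 4Q = 150.5 + 4.5Q + 7, so Q_t = 0.5294. Buyers pay P_b = 159.8824; sellers receive P_s = P_b - 7 = 152.8824.
Revenue is the tax times quantity traded: 7 x 0.5294 = 3.7059.

3.71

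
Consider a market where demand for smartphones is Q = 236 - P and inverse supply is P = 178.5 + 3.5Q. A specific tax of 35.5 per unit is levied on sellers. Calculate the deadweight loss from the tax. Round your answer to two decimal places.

Rewriting demand in inverse form: P = 236 - Q.
Pre-tax equilibrium: 236 - Q = 178.5 + 3.5Q gives Q* = 12.7778, P* = 223.2222.
With the tax, sellers need 35.5 more per unit: 236 - Q = 178.5 + 3.5Q + 35.5, so Q_t = 4.8889. Buyers pay P_b = 231.1111; sellers receive P_s = P_b - 35.5 = 195.6111.
Deadweight loss is the triangle between the curves from Q_t to Q*: (1/2)(12.7778 - 4.8889)(35.5) = 140.0278.

140.03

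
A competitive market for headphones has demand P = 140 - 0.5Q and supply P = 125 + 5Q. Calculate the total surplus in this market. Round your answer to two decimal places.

Set 140 - 0.5Q = 125 + 5Q, which gives 15 = 5.5Q, so Q* = 2.7273 and P* = 140 - 0.5(2.7273) = 138.6364.
CS = (1/2)(2.7273)(1.3636) = 1.8595 and PS = (1/2)(2.7273)(13.6364) = 18.595, so total surplus = 20.4545.

20.45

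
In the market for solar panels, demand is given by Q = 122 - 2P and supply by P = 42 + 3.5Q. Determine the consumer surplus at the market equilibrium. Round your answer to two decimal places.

5.64

Rewriting demand in inverse form: P = 61 - 0.5Q.
Set 61 - 0.5Q = 42 + 3.5Q, which gives 19 = 4Q, so Q* = 4.75 and P* = 61 - 0.5(4.75) = 58.625.
CS is the area between the demand curve and P* from 0 to Q*: (1/2)(4.75)(2.375) = 5.6406.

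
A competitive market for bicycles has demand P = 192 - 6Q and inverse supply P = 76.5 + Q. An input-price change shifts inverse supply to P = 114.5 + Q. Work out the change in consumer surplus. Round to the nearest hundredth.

-449.02

Initial equilibrium: Q_0 = 16.5, P_0 = 93; CS_0 = (1/2)(16.5)(99) = 816.75, PS_0 = (1/2)(16.5)(16.5) = 136.125.
New equilibrium: 192 - 6Q = 114.5 + Q gives Q_1 = 11.0714, P_1 = 125.5714; CS_1 = 367.7296, PS_1 = 61.2883.
Change in consumer surplus = 367.7296 - 816.75 = -449.0204.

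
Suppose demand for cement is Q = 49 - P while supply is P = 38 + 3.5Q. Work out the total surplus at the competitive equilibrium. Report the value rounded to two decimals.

13.44

Rewriting demand in inverse form: P = 49 - Q.
Set 49 - Q = 38 + 3.5Q, which gives 11 = 4.5Q, so Q* = 2.4444 and P* = 49 - (2.4444) = 46.5556.
CS = (1/2)(2.4444)(2.4444) = 2.9877 and PS = (1/2)(2.4444)(8.5556) = 10.4568, so total surplus = 13.4444.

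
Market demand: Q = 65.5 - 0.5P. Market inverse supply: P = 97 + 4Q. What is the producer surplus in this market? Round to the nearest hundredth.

64.22

Rewriting demand in inverse form: P = 131 - 2Q.
Set 131 - 2Q = 97 + 4Q, which gives 34 = 6Q, so Q* = 5.6667 and P* = 131 - 2(5.6667) = 119.6667.
The supply curve's price intercept is 97, so PS = (1/2)(Q*)(P* - 97) = (1/2)(5.6667)(22.6667) = 64.2222.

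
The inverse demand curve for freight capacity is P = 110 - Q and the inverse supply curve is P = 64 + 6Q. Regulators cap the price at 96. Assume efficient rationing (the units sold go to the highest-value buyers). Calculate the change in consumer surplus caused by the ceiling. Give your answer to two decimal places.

38.85

Without the control, 110 - Q = 64 + 6Q so Q* = 6.5714 and P* = 103.4286.
At the ceiling price 96, quantity supplied is (96 - 64)/6 = 5.3333; supply is the short side, so Q = 5.3333 trades at P = 96.
CS goes from (1/2)(6.5714)(6.5714) = 21.5918 to 60.4444 (computed as (110 - 96)(5.3333) - (1/2)(1)(5.3333)^2), a change of 38.8526.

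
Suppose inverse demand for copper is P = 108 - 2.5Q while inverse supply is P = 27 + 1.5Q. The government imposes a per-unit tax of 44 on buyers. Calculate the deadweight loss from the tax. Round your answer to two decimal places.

242.00

Without the tax, 108 - 2.5Q = 27 + 1.5Q so Q* = 20.25 and P* = 57.375.
A tax on buyers shifts demand down by 44: (108 - 44) - 2.5Q = 27 + 1.5Q, so Q_t = 9.25. Buyers pay P_b = 84.875; sellers receive P_s = P_b - 44 = 40.875.
The welfare triangle lost has base Q* - Q_t = 11 and height t = 44, so DWL = (1/2)(11)(44) = 242.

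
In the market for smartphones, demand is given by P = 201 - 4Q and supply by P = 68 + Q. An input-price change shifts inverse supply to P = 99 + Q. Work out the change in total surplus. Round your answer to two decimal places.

Initial equilibrium: Q_0 = 26.6, P_0 = 94.6; CS_0 = (1/2)(26.6)(106.4) = 1415.12, PS_0 = (1/2)(26.6)(26.6) = 353.78.
New equilibrium: 201 - 4Q = 99 + Q gives Q_1 = 20.4, P_1 = 119.4; CS_1 = 832.32, PS_1 = 208.08.
Change in total surplus = (832.32 + 208.08) - (1415.12 + 353.78) = -728.5.

-728.50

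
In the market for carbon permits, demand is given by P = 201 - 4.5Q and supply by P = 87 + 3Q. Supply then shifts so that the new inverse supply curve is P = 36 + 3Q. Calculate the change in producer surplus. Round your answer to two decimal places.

379.44

Initial equilibrium: Q_0 = 15.2, P_0 = 132.6; CS_0 = (1/2)(15.2)(68.4) = 519.84, PS_0 = (1/2)(15.2)(45.6) = 346.56.
New equilibrium: 201 - 4.5Q = 36 + 3Q gives Q_1 = 22, P_1 = 102; CS_1 = 1089, PS_1 = 726.
Change in producer surplus = 726 - 346.56 = 379.44.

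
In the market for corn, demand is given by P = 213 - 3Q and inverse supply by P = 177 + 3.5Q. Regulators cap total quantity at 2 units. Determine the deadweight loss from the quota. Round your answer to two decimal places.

Without the quota, 213 - 3Q = 177 + 3.5Q gives Q* = 5.5385.
At Q = 2 the demand price is 213 - 3(2) = 207 and the supply price is 177 + 3.5(2) = 184.
Deadweight loss is the triangle between the curves from 2 to 5.5385: (1/2)(207 - 184)(5.5385 - 2) = 40.6923.

40.69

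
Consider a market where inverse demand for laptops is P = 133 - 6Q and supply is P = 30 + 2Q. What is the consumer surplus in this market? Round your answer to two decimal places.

497.30

Set 133 - 6Q = 30 + 2Q, which gives 103 = 8Q, so Q* = 12.875 and P* = 133 - 6(12.875) = 55.75.
CS is the area between the demand curve and P* from 0 to Q*: (1/2)(12.875)(77.25) = 497.2969.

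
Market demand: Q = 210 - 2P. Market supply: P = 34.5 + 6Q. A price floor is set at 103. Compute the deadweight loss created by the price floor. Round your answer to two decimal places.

Rewriting demand in inverse form: P = 105 - 0.5Q.
Without the control, 105 - 0.5Q = 34.5 + 6Q so Q* = 10.8462 and P* = 99.5769.
At P = 103, buyers demand (105 - 103)/0.5 = 4 while sellers would supply more, so the quantity traded is 4 at price 103.
The lost-trades triangle has base Q* - 4 = 6.8462 and height equal to the gap between the curves at Q = 4, which is 103 - 58.5 = 44.5. DWL = (1/2)(6.8462)(44.5) = 152.3269.

152.33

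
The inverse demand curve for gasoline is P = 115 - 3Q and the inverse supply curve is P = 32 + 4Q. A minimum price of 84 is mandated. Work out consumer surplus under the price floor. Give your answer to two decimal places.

Free-market equilibrium: 115 - 3Q = 32 + 4Q gives Q* = 11.8571, P* = 79.4286.
At P = 84, buyers demand (115 - 84)/3 = 10.3333 while sellers would supply more, so the quantity traded is 10.3333 at price 84.
CS is the triangle under demand above 84: (1/2)(10.3333)(115 - 84) = 160.1667.

160.17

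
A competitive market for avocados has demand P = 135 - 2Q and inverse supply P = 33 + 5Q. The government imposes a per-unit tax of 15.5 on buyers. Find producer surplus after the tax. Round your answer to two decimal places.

Without the tax, 135 - 2Q = 33 + 5Q so Q* = 14.5714 and P* = 105.8571.
A tax on buyers shifts demand down by 15.5: (135 - 15.5) - 2Q = 33 + 5Q, so Q_t = 12.3571. Buyers pay P_b = 110.2857; sellers receive P_s = P_b - 15.5 = 94.7857.
Producer surplus is the triangle above supply below P_s: (1/2)(12.3571)(94.7857 - 33) = 381.7474.

381.75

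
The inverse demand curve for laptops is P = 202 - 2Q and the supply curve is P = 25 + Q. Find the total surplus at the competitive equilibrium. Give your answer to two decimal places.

5221.50

Setting demand equal to supply, 177 = 3Q, so Q* = 59 and P* = 84.
CS = (1/2)(59)(118) = 3481 and PS = (1/2)(59)(59) = 1740.5, so total surplus = 5221.5.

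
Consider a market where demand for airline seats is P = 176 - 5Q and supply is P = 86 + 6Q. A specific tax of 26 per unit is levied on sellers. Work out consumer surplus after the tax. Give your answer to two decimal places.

Pre-tax equilibrium: 176 - 5Q = 86 + 6Q gives Q* = 8.1818, P* = 135.0909.
A tax on sellers shifts supply up by 26: 176 - 5Q = 86 + 6Q + 26, so Q_t = 5.8182. Buyers pay P_b = 146.9091; sellers receive P_s = P_b - 26 = 120.9091.
Consumer surplus is the triangle under demand above P_b: (1/2)(5.8182)(176 - 146.9091) = 84.6281.

84.63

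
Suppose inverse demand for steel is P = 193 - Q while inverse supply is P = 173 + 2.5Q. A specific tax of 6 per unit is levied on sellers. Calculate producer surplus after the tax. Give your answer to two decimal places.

Without the tax, 193 - Q = 173 + 2.5Q so Q* = 5.7143 and P* = 187.2857.
With the tax, sellers need 6 more per unit: 193 - Q = 173 + 2.5Q + 6, so Q_t = 4. Buyers pay P_b = 189; sellers receive P_s = P_b - 6 = 183.
Producer surplus is the triangle above supply below P_s: (1/2)(4)(183 - 173) = 20.

20.00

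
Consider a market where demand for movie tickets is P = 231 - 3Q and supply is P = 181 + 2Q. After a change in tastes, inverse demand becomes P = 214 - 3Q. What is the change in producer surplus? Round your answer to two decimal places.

-56.44

Initial equilibrium: Q_0 = 10, P_0 = 201; CS_0 = (1/2)(10)(30) = 150, PS_0 = (1/2)(10)(20) = 100.
New equilibrium: 214 - 3Q = 181 + 2Q gives Q_1 = 6.6, P_1 = 194.2; CS_1 = 65.34, PS_1 = 43.56.
Change in producer surplus = 43.56 - 100 = -56.44.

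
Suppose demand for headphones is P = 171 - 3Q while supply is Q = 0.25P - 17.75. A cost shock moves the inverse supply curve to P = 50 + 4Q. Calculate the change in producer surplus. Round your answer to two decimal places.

Rewriting supply in inverse form: P = 71 + 4Q.
Initial equilibrium: Q_0 = 14.2857, P_0 = 128.1429; CS_0 = (1/2)(14.2857)(42.8571) = 306.1224, PS_0 = (1/2)(14.2857)(57.1429) = 408.1633.
New equilibrium: 171 - 3Q = 50 + 4Q gives Q_1 = 17.2857, P_1 = 119.1429; CS_1 = 448.1939, PS_1 = 597.5918.
Change in producer surplus = 597.5918 - 408.1633 = 189.4286.

189.43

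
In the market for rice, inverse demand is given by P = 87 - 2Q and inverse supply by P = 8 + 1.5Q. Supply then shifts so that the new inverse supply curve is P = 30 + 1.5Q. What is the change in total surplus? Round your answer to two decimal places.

-427.43

Initial equilibrium: Q_0 = 22.5714, P_0 = 41.8571; CS_0 = (1/2)(22.5714)(45.1429) = 509.4694, PS_0 = (1/2)(22.5714)(33.8571) = 382.102.
New equilibrium: 87 - 2Q = 30 + 1.5Q gives Q_1 = 16.2857, P_1 = 54.4286; CS_1 = 265.2245, PS_1 = 198.9184.
Change in total surplus = (265.2245 + 198.9184) - (509.4694 + 382.102) = -427.4286.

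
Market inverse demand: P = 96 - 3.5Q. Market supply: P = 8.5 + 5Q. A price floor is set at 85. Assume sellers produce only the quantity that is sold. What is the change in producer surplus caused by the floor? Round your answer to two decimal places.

Without the control, 96 - 3.5Q = 8.5 + 5Q so Q* = 10.2941 and P* = 59.9706.
At the floor price 85, quantity demanded is (96 - 85)/3.5 = 3.1429; demand is the short side, so Q = 3.1429 trades at P = 85.
PS goes from (1/2)(10.2941)(51.4706) = 264.9221 to 215.7347 (computed as (85 - 8.5)(3.1429) - (1/2)(5)(3.1429)^2), a change of -49.1875.

-49.19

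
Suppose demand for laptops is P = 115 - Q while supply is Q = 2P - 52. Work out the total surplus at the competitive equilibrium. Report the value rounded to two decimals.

Rewriting supply in inverse form: P = 26 + 0.5Q.
Equilibrium: 115 - Q = 26 + 0.5Q, so Q* = 59.3333 and P* = 55.6667.
Total surplus is the full triangle between the curves from 0 to Q*: (1/2)(59.3333)(115 - 26) = 2640.3333.

2640.33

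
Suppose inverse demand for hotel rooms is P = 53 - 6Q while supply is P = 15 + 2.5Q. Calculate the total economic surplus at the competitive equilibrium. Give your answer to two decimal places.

84.94

Setting demand equal to supply, 38 = 8.5Q, so Q* = 4.4706 and P* = 26.1765.
CS = (1/2)(4.4706)(26.8235) = 59.9585 and PS = (1/2)(4.4706)(11.1765) = 24.9827, so total surplus = 84.9412.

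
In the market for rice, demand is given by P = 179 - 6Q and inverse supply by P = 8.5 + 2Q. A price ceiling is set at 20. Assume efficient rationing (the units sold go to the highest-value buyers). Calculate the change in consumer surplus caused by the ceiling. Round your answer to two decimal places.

Without the control, 179 - 6Q = 8.5 + 2Q so Q* = 21.3125 and P* = 51.125.
At P = 20, sellers supply (20 - 8.5)/2 = 5.75 while buyers want more, so the quantity traded is 5.75 at price 20.
CS goes from (1/2)(21.3125)(127.875) = 1362.668 to 815.0625 (computed as (179 - 20)(5.75) - (1/2)(6)(5.75)^2), a change of -547.6055.

-547.61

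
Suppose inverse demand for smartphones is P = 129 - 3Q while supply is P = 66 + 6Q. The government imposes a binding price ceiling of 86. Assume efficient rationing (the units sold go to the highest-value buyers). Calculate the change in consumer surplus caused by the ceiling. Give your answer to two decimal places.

53.17

Free-market equilibrium: 129 - 3Q = 66 + 6Q gives Q* = 7, P* = 108.
At the ceiling price 86, quantity supplied is (86 - 66)/6 = 3.3333; supply is the short side, so Q = 3.3333 trades at P = 86.
CS goes from (1/2)(7)(21) = 73.5 to 126.6667 (computed as (129 - 86)(3.3333) - (1/2)(3)(3.3333)^2), a change of 53.1667.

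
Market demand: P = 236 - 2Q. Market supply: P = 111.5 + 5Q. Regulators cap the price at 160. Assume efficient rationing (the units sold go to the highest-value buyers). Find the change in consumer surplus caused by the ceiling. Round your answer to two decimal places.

326.78

Free-market equilibrium: 236 - 2Q = 111.5 + 5Q gives Q* = 17.7857, P* = 200.4286.
At the ceiling price 160, quantity supplied is (160 - 111.5)/5 = 9.7; supply is the short side, so Q = 9.7 trades at P = 160.
CS goes from (1/2)(17.7857)(35.5714) = 316.3316 to 643.11 (computed as (236 - 160)(9.7) - (1/2)(2)(9.7)^2), a change of 326.7784.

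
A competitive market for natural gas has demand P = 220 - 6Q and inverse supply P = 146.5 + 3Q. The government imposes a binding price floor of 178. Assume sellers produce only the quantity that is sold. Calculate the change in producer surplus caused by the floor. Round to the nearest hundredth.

46.96

Without the control, 220 - 6Q = 146.5 + 3Q so Q* = 8.1667 and P* = 171.
At the floor price 178, quantity demanded is (220 - 178)/6 = 7; demand is the short side, so Q = 7 trades at P = 178.
PS goes from (1/2)(8.1667)(24.5) = 100.0417 to 147 (computed as (178 - 146.5)(7) - (1/2)(3)(7)^2), a change of 46.9583.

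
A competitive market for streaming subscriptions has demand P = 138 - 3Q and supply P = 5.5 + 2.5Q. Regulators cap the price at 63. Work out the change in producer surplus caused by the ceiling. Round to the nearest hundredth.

-64.21

Without the control, 138 - 3Q = 5.5 + 2.5Q so Q* = 24.0909 and P* = 65.7273.
At P = 63, sellers supply (63 - 5.5)/2.5 = 23 while buyers want more, so the quantity traded is 23 at price 63.
PS goes from (1/2)(24.0909)(60.2273) = 725.4649 to 661.25 (computed as (63 - 5.5)(23) - (1/2)(2.5)(23)^2), a change of -64.2149.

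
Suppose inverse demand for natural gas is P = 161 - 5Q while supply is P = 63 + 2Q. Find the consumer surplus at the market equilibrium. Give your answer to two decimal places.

490.00

Equilibrium: 161 - 5Q = 63 + 2Q, so Q* = 14 and P* = 91.
CS is the area between the demand curve and P* from 0 to Q*: (1/2)(14)(70) = 490.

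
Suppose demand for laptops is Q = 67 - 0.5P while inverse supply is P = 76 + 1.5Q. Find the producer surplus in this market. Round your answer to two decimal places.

205.96

Rewriting demand in inverse form: P = 134 - 2Q.
Set 134 - 2Q = 76 + 1.5Q, which gives 58 = 3.5Q, so Q* = 16.5714 and P* = 134 - 2(16.5714) = 100.8571.
PS is the area between P* and the supply curve from 0 to Q*: (1/2)(16.5714)(24.8571) = 205.9592.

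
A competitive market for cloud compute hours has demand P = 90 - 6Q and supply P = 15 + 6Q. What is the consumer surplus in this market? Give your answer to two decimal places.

Set 90 - 6Q = 15 + 6Q, which gives 75 = 12Q, so Q* = 6.25 and P* = 90 - 6(6.25) = 52.5.
The demand choke price is 90, so CS = (1/2)(Q*)(90 - P*) = (1/2)(6.25)(37.5) = 117.1875.

117.19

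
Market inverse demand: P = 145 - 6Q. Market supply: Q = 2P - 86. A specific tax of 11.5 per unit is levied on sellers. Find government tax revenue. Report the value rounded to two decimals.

Rewriting supply in inverse form: P = 43 + 0.5Q.
Pre-tax equilibrium: 145 - 6Q = 43 + 0.5Q gives Q* = 15.6923, P* = 50.8462.
A tax on sellers shifts supply up by 11.5: 145 - 6Q = 43 + 0.5Q + 11.5, so Q_t = 13.9231. Buyers pay P_b = 61.4615; sellers receive P_s = P_b - 11.5 = 49.9615.
Revenue is the tax times quantity traded: 11.5 x 13.9231 = 160.1154.

160.12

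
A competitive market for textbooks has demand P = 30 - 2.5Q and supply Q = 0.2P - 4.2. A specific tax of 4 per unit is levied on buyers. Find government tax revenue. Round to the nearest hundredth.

Rewriting supply in inverse form: P = 21 + 5Q.
Without the tax, 30 - 2.5Q = 21 + 5Q so Q* = 1.2 and P* = 27.
With the tax, buyers' net willingness to pay falls by 4: (30 - 4) - 2.5Q = 21 + 5Q, so Q_t = 0.6667. Buyers pay P_b = 28.3333; sellers receive P_s = P_b - 4 = 24.3333.
Tax revenue = t x Q_t = 4 x 0.6667 = 2.6667.

2.67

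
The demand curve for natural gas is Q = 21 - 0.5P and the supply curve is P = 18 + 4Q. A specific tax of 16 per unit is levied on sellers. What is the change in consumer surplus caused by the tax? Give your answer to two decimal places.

Rewriting demand in inverse form: P = 42 - 2Q.
Pre-tax equilibrium: 42 - 2Q = 18 + 4Q gives Q* = 4, P* = 34.
A tax on sellers shifts supply up by 16: 42 - 2Q = 18 + 4Q + 16, so Q_t = 1.3333. Buyers pay P_b = 39.3333; sellers receive P_s = P_b - 16 = 23.3333.
Consumers lose the trapezoid between P* and P_b out to Q_t plus the triangle from Q_t to Q*: change in CS = 1.7778 - 16 = -14.2222.

-14.22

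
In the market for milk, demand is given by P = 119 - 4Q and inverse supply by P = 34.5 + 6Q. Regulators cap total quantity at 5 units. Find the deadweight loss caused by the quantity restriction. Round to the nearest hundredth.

59.51

Without the quota, 119 - 4Q = 34.5 + 6Q gives Q* = 8.45.
At Q = 5 the demand price is 119 - 4(5) = 99 and the supply price is 34.5 + 6(5) = 64.5.
DWL = (1/2)(gap between curves at 5) x (Q* - 5) = (1/2)(34.5)(3.45) = 59.5125.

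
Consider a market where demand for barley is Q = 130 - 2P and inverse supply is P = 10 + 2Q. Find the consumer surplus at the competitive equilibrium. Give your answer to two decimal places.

121.00

Rewriting demand in inverse form: P = 65 - 0.5Q.
Set 65 - 0.5Q = 10 + 2Q, which gives 55 = 2.5Q, so Q* = 22 and P* = 65 - 0.5(22) = 54.
CS is the area between the demand curve and P* from 0 to Q*: (1/2)(22)(11) = 121.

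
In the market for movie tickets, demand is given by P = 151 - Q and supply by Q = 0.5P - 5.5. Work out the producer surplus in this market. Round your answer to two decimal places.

Rewriting supply in inverse form: P = 11 + 2Q.
Equilibrium: 151 - Q = 11 + 2Q, so Q* = 46.6667 and P* = 104.3333.
PS is the area between P* and the supply curve from 0 to Q*: (1/2)(46.6667)(93.3333) = 2177.7778.

2177.78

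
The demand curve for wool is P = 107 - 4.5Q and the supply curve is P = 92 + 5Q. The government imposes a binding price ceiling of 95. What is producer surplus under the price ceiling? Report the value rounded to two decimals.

Without the control, 107 - 4.5Q = 92 + 5Q so Q* = 1.5789 and P* = 99.8947.
At P = 95, sellers supply (95 - 92)/5 = 0.6 while buyers want more, so the quantity traded is 0.6 at price 95.
PS is the triangle above supply below 95: (1/2)(0.6)(95 - 92) = 0.9.

0.90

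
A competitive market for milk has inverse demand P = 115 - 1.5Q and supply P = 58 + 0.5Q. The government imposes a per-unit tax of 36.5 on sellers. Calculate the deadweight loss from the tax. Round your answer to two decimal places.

Without the tax, 115 - 1.5Q = 58 + 0.5Q so Q* = 28.5 and P* = 72.25.
A tax on sellers shifts supply up by 36.5: 115 - 1.5Q = 58 + 0.5Q + 36.5, so Q_t = 10.25. Buyers pay P_b = 99.625; sellers receive P_s = P_b - 36.5 = 63.125.
Deadweight loss is the triangle between the curves from Q_t to Q*: (1/2)(28.5 - 10.25)(36.5) = 333.0625.

333.06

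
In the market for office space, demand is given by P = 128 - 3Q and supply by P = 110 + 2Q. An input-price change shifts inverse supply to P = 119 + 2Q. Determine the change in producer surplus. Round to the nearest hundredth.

Initial equilibrium: Q_0 = 3.6, P_0 = 117.2; CS_0 = (1/2)(3.6)(10.8) = 19.44, PS_0 = (1/2)(3.6)(7.2) = 12.96.
New equilibrium: 128 - 3Q = 119 + 2Q gives Q_1 = 1.8, P_1 = 122.6; CS_1 = 4.86, PS_1 = 3.24.
Change in producer surplus = 3.24 - 12.96 = -9.72.

-9.72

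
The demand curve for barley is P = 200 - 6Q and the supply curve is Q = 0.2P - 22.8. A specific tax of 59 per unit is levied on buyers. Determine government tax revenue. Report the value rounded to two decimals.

144.82

Rewriting supply in inverse form: P = 114 + 5Q.
Pre-tax equilibrium: 200 - 6Q = 114 + 5Q gives Q* = 7.8182, P* = 153.0909.
A tax on buyers shifts demand down by 59: (200 - 59) - 6Q = 114 + 5Q, so Q_t = 2.4545. Buyers pay P_b = 185.2727; sellers receive P_s = P_b - 59 = 126.2727.
Tax revenue = t x Q_t = 59 x 2.4545 = 144.8182.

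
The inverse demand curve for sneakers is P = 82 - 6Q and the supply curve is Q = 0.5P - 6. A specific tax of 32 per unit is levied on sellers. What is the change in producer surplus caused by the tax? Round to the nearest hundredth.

-54.00

Rewriting supply in inverse form: P = 12 + 2Q.
Pre-tax equilibrium: 82 - 6Q = 12 + 2Q gives Q* = 8.75, P* = 29.5.
A tax on sellers shifts supply up by 32: 82 - 6Q = 12 + 2Q + 32, so Q_t = 4.75. Buyers pay P_b = 53.5; sellers receive P_s = P_b - 32 = 21.5.
Producers lose the trapezoid between P_s and P* out to Q_t plus the triangle from Q_t to Q*: change in PS = 22.5625 - 76.5625 = -54.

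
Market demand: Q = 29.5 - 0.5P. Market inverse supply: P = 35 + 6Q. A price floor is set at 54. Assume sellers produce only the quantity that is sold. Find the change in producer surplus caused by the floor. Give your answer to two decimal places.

Rewriting demand in inverse form: P = 59 - 2Q.
Without the control, 59 - 2Q = 35 + 6Q so Q* = 3 and P* = 53.
At the floor price 54, quantity demanded is (59 - 54)/2 = 2.5; demand is the short side, so Q = 2.5 trades at P = 54.
PS goes from (1/2)(3)(18) = 27 to 28.75 (computed as (54 - 35)(2.5) - (1/2)(6)(2.5)^2), a change of 1.75.

1.75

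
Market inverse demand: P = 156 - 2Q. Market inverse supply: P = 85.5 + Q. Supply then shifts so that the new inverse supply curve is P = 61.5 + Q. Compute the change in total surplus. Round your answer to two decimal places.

660.00

Initial equilibrium: Q_0 = 23.5, P_0 = 109; CS_0 = (1/2)(23.5)(47) = 552.25, PS_0 = (1/2)(23.5)(23.5) = 276.125.
New equilibrium: 156 - 2Q = 61.5 + Q gives Q_1 = 31.5, P_1 = 93; CS_1 = 992.25, PS_1 = 496.125.
Change in total surplus = (992.25 + 496.125) - (552.25 + 276.125) = 660.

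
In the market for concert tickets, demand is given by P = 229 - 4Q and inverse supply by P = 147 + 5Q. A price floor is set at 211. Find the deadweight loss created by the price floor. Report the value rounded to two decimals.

Without the control, 229 - 4Q = 147 + 5Q so Q* = 9.1111 and P* = 192.5556.
At P = 211, buyers demand (229 - 211)/4 = 4.5 while sellers would supply more, so the quantity traded is 4.5 at price 211.
The lost-trades triangle has base Q* - 4.5 = 4.6111 and height equal to the gap between the curves at Q = 4.5, which is 211 - 169.5 = 41.5. DWL = (1/2)(4.6111)(41.5) = 95.6806.

95.68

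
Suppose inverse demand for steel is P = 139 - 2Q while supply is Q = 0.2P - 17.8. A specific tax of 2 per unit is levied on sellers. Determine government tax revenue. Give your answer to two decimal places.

Rewriting supply in inverse form: P = 89 + 5Q.
Pre-tax equilibrium: 139 - 2Q = 89 + 5Q gives Q* = 7.1429, P* = 124.7143.
With the tax, sellers need 2 more per unit: 139 - 2Q = 89 + 5Q + 2, so Q_t = 6.8571. Buyers pay P_b = 125.2857; sellers receive P_s = P_b - 2 = 123.2857.
Revenue is the tax times quantity traded: 2 x 6.8571 = 13.7143.

13.71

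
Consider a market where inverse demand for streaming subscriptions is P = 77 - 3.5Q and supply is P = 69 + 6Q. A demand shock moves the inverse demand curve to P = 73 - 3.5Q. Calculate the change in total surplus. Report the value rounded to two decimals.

-2.53

Initial equilibrium: Q_0 = 0.8421, P_0 = 74.0526; CS_0 = (1/2)(0.8421)(2.9474) = 1.241, PS_0 = (1/2)(0.8421)(5.0526) = 2.1274.
New equilibrium: 73 - 3.5Q = 69 + 6Q gives Q_1 = 0.4211, P_1 = 71.5263; CS_1 = 0.3102, PS_1 = 0.5319.
Change in total surplus = (0.3102 + 0.5319) - (1.241 + 2.1274) = -2.5263.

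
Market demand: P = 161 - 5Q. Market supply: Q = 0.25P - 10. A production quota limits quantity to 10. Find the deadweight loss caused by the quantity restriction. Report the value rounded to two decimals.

Rewriting supply in inverse form: P = 40 + 4Q.
Without the quota, 161 - 5Q = 40 + 4Q gives Q* = 13.4444.
At Q = 10 the demand price is 161 - 5(10) = 111 and the supply price is 40 + 4(10) = 80.
DWL = (1/2)(gap between curves at 10) x (Q* - 10) = (1/2)(31)(3.4444) = 53.3889.

53.39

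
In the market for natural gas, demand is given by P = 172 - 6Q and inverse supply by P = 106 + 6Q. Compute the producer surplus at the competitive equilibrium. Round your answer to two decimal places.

Equilibrium: 172 - 6Q = 106 + 6Q, so Q* = 5.5 and P* = 139.
PS is the area between P* and the supply curve from 0 to Q*: (1/2)(5.5)(33) = 90.75.

90.75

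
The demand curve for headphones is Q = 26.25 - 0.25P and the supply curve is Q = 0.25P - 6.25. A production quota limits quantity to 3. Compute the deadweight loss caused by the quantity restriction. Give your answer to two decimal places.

196.00

Rewriting demand in inverse form: P = 105 - 4Q.
Rewriting supply in inverse form: P = 25 + 4Q.
Unrestricted equilibrium: Q* = (105 - 25)/(4 + 4) = 10.
At Q = 3 the demand price is 105 - 4(3) = 93 and the supply price is 25 + 4(3) = 37.
Deadweight loss is the triangle between the curves from 3 to 10: (1/2)(93 - 37)(10 - 3) = 196.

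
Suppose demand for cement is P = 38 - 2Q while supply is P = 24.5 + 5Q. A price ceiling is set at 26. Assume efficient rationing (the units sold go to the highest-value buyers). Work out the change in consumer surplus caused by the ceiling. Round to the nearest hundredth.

Free-market equilibrium: 38 - 2Q = 24.5 + 5Q gives Q* = 1.9286, P* = 34.1429.
At the ceiling price 26, quantity supplied is (26 - 24.5)/5 = 0.3; supply is the short side, so Q = 0.3 trades at P = 26.
CS goes from (1/2)(1.9286)(3.8571) = 3.7194 to 3.51 (computed as (38 - 26)(0.3) - (1/2)(2)(0.3)^2), a change of -0.2094.

-0.21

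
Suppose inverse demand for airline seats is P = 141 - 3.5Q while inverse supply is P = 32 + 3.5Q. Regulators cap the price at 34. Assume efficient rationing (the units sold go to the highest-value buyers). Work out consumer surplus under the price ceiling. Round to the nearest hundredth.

Without the control, 141 - 3.5Q = 32 + 3.5Q so Q* = 15.5714 and P* = 86.5.
At P = 34, sellers supply (34 - 32)/3.5 = 0.5714 while buyers want more, so the quantity traded is 0.5714 at price 34.
The demand price at Q = 0.5714 is 139. CS is the trapezoid between demand and 34 over [0, 0.5714]: (1/2)[(141 - 34) + (139 - 34)](0.5714) = 60.5714.

60.57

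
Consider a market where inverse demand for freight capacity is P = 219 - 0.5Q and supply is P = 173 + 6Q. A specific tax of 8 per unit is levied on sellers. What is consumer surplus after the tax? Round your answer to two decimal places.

Without the tax, 219 - 0.5Q = 173 + 6Q so Q* = 7.0769 and P* = 215.4615.
A tax on sellers shifts supply up by 8: 219 - 0.5Q = 173 + 6Q + 8, so Q_t = 5.8462. Buyers pay P_b = 216.0769; sellers receive P_s = P_b - 8 = 208.0769.
CS = (1/2)(Q_t)(219 - P_b) = (1/2)(5.8462)(2.9231) = 8.5444.

8.54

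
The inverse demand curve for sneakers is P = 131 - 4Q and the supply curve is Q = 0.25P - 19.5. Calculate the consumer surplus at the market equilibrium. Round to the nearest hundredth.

Rewriting supply in inverse form: P = 78 + 4Q.
Setting demand equal to supply, 53 = 8Q, so Q* = 6.625 and P* = 104.5.
CS is the area between the demand curve and P* from 0 to Q*: (1/2)(6.625)(26.5) = 87.7812.

87.78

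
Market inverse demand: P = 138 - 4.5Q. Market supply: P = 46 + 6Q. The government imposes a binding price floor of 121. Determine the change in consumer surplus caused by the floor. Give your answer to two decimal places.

-140.62

Without the control, 138 - 4.5Q = 46 + 6Q so Q* = 8.7619 and P* = 98.5714.
At P = 121, buyers demand (138 - 121)/4.5 = 3.7778 while sellers would supply more, so the quantity traded is 3.7778 at price 121.
CS goes from (1/2)(8.7619)(39.4286) = 172.7347 to 32.1111 (computed as (138 - 121)(3.7778) - (1/2)(4.5)(3.7778)^2), a change of -140.6236.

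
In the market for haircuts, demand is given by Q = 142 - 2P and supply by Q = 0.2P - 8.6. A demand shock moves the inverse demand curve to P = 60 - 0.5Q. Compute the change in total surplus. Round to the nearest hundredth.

Rewriting demand in inverse form: P = 71 - 0.5Q.
Rewriting supply in inverse form: P = 43 + 5Q.
Initial equilibrium: Q_0 = 5.0909, P_0 = 68.4545; CS_0 = (1/2)(5.0909)(2.5455) = 6.4793, PS_0 = (1/2)(5.0909)(25.4545) = 64.7934.
New equilibrium: 60 - 0.5Q = 43 + 5Q gives Q_1 = 3.0909, P_1 = 58.4545; CS_1 = 2.3884, PS_1 = 23.8843.
Change in total surplus = (2.3884 + 23.8843) - (6.4793 + 64.7934) = -45.

-45.00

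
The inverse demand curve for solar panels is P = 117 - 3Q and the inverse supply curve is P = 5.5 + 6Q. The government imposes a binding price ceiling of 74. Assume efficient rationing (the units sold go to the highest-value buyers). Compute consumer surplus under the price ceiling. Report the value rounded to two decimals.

295.41

Without the control, 117 - 3Q = 5.5 + 6Q so Q* = 12.3889 and P* = 79.8333.
At P = 74, sellers supply (74 - 5.5)/6 = 11.4167 while buyers want more, so the quantity traded is 11.4167 at price 74.
The demand price at Q = 11.4167 is 82.75. CS is the trapezoid between demand and 74 over [0, 11.4167]: (1/2)[(117 - 74) + (82.75 - 74)](11.4167) = 295.4062.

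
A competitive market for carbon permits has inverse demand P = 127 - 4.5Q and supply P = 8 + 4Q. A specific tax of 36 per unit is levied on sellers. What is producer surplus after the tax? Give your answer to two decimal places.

Without the tax, 127 - 4.5Q = 8 + 4Q so Q* = 14 and P* = 64.
With the tax, sellers need 36 more per unit: 127 - 4.5Q = 8 + 4Q + 36, so Q_t = 9.7647. Buyers pay P_b = 83.0588; sellers receive P_s = P_b - 36 = 47.0588.
PS = (1/2)(Q_t)(P_s - 8) = (1/2)(9.7647)(39.0588) = 190.699.

190.70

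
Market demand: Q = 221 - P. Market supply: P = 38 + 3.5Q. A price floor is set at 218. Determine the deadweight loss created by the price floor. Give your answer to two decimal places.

3192.25

Rewriting demand in inverse form: P = 221 - Q.
Free-market equilibrium: 221 - Q = 38 + 3.5Q gives Q* = 40.6667, P* = 180.3333.
At the floor price 218, quantity demanded is (221 - 218)/1 = 3; demand is the short side, so Q = 3 trades at P = 218.
The lost-trades triangle has base Q* - 3 = 37.6667 and height equal to the gap between the curves at Q = 3, which is 218 - 48.5 = 169.5. DWL = (1/2)(37.6667)(169.5) = 3192.25.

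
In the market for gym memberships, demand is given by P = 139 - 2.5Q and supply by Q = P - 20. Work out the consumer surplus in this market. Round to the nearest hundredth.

1445.00

Rewriting supply in inverse form: P = 20 + Q.
Set 139 - 2.5Q = 20 + Q, which gives 119 = 3.5Q, so Q* = 34 and P* = 139 - 2.5(34) = 54.
The demand choke price is 139, so CS = (1/2)(Q*)(139 - P*) = (1/2)(34)(85) = 1445.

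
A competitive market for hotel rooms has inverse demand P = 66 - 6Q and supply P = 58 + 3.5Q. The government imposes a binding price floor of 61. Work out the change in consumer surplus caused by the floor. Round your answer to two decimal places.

Without the control, 66 - 6Q = 58 + 3.5Q so Q* = 0.8421 and P* = 60.9474.
At the floor price 61, quantity demanded is (66 - 61)/6 = 0.8333; demand is the short side, so Q = 0.8333 trades at P = 61.
CS goes from (1/2)(0.8421)(5.0526) = 2.1274 to 2.0833 (computed as (66 - 61)(0.8333) - (1/2)(6)(0.8333)^2), a change of -0.0441.

-0.04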